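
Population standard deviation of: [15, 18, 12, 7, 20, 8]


Mean = 80/6 = 40/3
  (15-40/3)²=25/9
  (18-40/3)²=196/9
  (12-40/3)²=16/9
  (7-40/3)²=361/9
  (20-40/3)²=400/9
  (8-40/3)²=256/9
Σ(x-μ)² = 418/3
σ² = (418/3)/6 = 209/9

σ = √(209/9) ≈ 4.8189


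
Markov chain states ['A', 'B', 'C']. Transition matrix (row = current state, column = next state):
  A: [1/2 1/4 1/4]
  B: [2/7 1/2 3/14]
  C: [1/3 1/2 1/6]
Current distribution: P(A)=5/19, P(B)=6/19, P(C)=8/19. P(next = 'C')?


P(next=C) = Σᵢ P(now=i)×P(i→C)
= 5/19×1/4 + 6/19×3/14 + 8/19×1/6
= 5/76 + 9/133 + 4/57 = 325/1596

P = 325/1596 ≈ 0.2036


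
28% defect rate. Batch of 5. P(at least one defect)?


P(all good) = (18/25)^5 = 1889568/9765625
P(≥1 defect) = 7876057/9765625

P = 7876057/9765625 ≈ 80.65%


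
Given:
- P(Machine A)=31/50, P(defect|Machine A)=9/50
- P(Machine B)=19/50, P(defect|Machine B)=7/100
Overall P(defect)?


P(B) = Σ P(B|Aᵢ)×P(Aᵢ)
  9/50×31/50 = 279/2500
  7/100×19/50 = 133/5000
Sum = 691/5000

P(defect) = 691/5000 ≈ 13.82%


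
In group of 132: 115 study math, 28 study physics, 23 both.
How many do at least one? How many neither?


|A∪B| = 115+28-23 = 120
Neither = 132-120 = 12

At least one: 120; Neither: 12


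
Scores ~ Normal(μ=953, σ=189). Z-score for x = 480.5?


z = (x - μ)/σ = (480.5 - 953)/189 = -2.5

z = -2.5


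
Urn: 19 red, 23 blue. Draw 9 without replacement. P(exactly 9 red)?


Hypergeometric: C(19,9)×C(23,0)/C(42,9)
= 92378×1/445891810 = 11/53095

P(X=9) = 11/53095 ≈ 0.02%


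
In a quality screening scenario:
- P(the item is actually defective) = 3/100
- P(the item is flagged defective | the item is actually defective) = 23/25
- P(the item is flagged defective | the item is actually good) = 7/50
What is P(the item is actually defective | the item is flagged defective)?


Using Bayes' theorem:
P(A|B) = P(B|A)·P(A) / P(B)

P(the item is flagged defective) = 23/25 × 3/100 + 7/50 × 97/100
= 69/2500 + 679/5000 = 817/5000

P(the item is actually defective|the item is flagged defective) = (69/2500) / (817/5000) = 138/817

P(the item is actually defective|the item is flagged defective) = 138/817 ≈ 16.89%


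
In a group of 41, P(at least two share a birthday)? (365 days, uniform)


P(all different) = Π(365-i)/365 for i=0..40
= 0.096848
P(match) = 1 - 0.096848 = 0.903152

P ≈ 0.9032 ≈ 90.32%


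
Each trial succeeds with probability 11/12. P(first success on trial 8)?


Geometric: P(X=8) = (1-p)^(k-1)×p = (1/12)^7×11/12 = 11/429981696

P(X=8) = 11/429981696 ≈ 0.00%


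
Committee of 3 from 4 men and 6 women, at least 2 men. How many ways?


Count by #men:
  2M,1W: C(4,2)×C(6,1)=36
  3M,0W: C(4,3)×C(6,0)=4
Total = 40

40


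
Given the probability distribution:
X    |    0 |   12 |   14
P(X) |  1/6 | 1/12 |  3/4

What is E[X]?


E[X] = Σ x·P(X=x)
= (0)×(1/6) + (12)×(1/12) + (14)×(3/4)
= 23/2

E[X] = 23/2


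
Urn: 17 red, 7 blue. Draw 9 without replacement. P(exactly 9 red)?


Hypergeometric: C(17,9)×C(7,0)/C(24,9)
= 24310×1/1307504 = 65/3496

P(X=9) = 65/3496 ≈ 1.86%


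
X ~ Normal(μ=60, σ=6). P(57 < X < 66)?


z₁=(57-60)/6=-0.5, z₂=(66-60)/6=1.0
P = Φ(1.0) - Φ(-0.5) = 0.841345 - 0.308538 = 0.532807 ≈ 0.5328

P(57 < X < 66) ≈ 0.5328


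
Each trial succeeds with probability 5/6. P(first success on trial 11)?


Geometric: P(X=11) = (1-p)^(k-1)×p = (1/6)^10×5/6 = 5/362797056

P(X=11) = 5/362797056 ≈ 0.00%


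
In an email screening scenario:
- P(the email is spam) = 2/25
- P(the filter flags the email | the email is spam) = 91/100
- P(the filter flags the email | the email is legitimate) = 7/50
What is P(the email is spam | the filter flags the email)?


Using Bayes' theorem:
P(A|B) = P(B|A)·P(A) / P(B)

P(the filter flags the email) = 91/100 × 2/25 + 7/50 × 23/25
= 91/1250 + 161/1250 = 126/625

P(the email is spam|the filter flags the email) = (91/1250) / (126/625) = 13/36

P(the email is spam|the filter flags the email) = 13/36 ≈ 36.11%


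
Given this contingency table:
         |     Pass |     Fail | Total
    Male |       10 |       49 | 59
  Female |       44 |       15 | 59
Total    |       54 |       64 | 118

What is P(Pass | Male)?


P(Pass | Male) = 10/(10+49) = 10/59

P(Pass|Male) = 10/59 ≈ 16.95%


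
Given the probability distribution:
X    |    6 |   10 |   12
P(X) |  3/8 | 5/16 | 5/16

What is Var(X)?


E[X] = 73/8
E[X²] = 359/4
Var(X) = E[X²] - (E[X])² = 359/4 - 5329/64 = 415/64

Var(X) = 415/64 ≈ 6.4844


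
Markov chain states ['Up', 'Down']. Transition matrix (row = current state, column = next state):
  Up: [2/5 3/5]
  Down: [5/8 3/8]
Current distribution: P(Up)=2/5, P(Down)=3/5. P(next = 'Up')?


P(next=Up) = Σᵢ P(now=i)×P(i→Up)
= 2/5×2/5 + 3/5×5/8
= 4/25 + 3/8 = 107/200

P = 107/200 ≈ 0.5350


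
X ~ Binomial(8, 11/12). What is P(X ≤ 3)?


P(X ≤ 3) = Σ P(X=i) for i=0..3
P(X=0) = 1/429981696
P(X=1) = 11/53747712
P(X=2) = 847/107495424
P(X=3) = 9317/53747712
Sum = 78013/429981696

P(X ≤ 3) = 78013/429981696 ≈ 0.02%


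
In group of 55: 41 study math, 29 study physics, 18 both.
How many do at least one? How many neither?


|A∪B| = 41+29-18 = 52
Neither = 55-52 = 3

At least one: 52; Neither: 3


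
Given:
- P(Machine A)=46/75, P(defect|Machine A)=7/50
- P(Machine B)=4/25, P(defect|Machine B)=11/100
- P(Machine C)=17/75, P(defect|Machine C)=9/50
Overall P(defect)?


P(B) = Σ P(B|Aᵢ)×P(Aᵢ)
  7/50×46/75 = 161/1875
  11/100×4/25 = 11/625
  9/50×17/75 = 51/1250
Sum = 541/3750

P(defect) = 541/3750 ≈ 14.43%


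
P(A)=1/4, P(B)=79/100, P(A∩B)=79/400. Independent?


P(A)×P(B) = 79/400
P(A∩B) = 79/400
Equal ✓ → Independent

Yes, independent


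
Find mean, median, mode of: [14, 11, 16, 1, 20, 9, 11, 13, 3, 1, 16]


Sorted: [1, 1, 3, 9, 11, 11, 13, 14, 16, 16, 20]
Mean = 115/11
Median = 11
Freq: {14: 1, 11: 2, 16: 2, 1: 2, 20: 1, 9: 1, 13: 1, 3: 1}
Mode: [1, 11, 16]

Mean=115/11, Median=11, Mode=[1, 11, 16]


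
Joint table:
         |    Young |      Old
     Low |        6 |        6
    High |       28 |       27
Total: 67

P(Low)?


P(Low) = (6+6)/67 = 12/67

P(Low) = 12/67 ≈ 17.91%


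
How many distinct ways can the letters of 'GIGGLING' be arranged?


Letters: 8, freq: {'G': 4, 'I': 2, 'L': 1, 'N': 1}
8!/(4!×2!×1!×1!) = 40320/48 = 840

840


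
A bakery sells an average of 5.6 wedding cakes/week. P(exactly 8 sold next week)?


Poisson(λ=5.6): P(X=8) = e^(-λ)×λ^k/k!
= e^(-5.6) × 5.6^8 / 8!
≈ 0.003697863716 × 967173.11574 / 40320 ≈ 0.088702

P(X=8) ≈ 0.088702 ≈ 8.87%


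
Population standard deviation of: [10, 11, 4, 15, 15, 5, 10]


Mean = 70/7 = 10
  (10-10)²=0
  (11-10)²=1
  (4-10)²=36
  (15-10)²=25
  (15-10)²=25
  (5-10)²=25
  (10-10)²=0
Σ(x-μ)² = 112
σ² = 112/7 = 16

σ = √(16) ≈ 4.0000


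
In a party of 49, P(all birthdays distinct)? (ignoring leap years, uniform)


P(all different) = Π(365-i)/365 for i=0..48
= (365/365)×(364/365)×...×(317/365)
= 0.034220

P ≈ 0.0342 ≈ 3.42%


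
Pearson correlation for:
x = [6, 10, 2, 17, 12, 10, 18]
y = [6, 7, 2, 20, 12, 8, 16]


n=7, Σx=75, Σy=71, Σxy=962, Σx²=997, Σy²=953
r = (7×962 - 75×71)/√((7×997 - 75²)(7×953 - 71²))
= 1409/√(1354×1630) = 1409/√2207020 ≈ 1409/1485.6043 ≈ 0.9484

r ≈ 0.9484


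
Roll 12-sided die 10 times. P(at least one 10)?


P(no 10)^10 = (11/12)^10 = 25937424601/61917364224
P(≥1) = 1 - 25937424601/61917364224 = 35979939623/61917364224

P = 35979939623/61917364224 ≈ 58.11%


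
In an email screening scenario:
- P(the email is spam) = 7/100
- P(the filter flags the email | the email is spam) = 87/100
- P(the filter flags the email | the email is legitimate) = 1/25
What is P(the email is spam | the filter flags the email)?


Using Bayes' theorem:
P(A|B) = P(B|A)·P(A) / P(B)

P(the filter flags the email) = 87/100 × 7/100 + 1/25 × 93/100
= 609/10000 + 93/2500 = 981/10000

P(the email is spam|the filter flags the email) = (609/10000) / (981/10000) = 203/327

P(the email is spam|the filter flags the email) = 203/327 ≈ 62.08%


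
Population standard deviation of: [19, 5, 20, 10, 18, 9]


Mean = 81/6 = 27/2
  (19-27/2)²=121/4
  (5-27/2)²=289/4
  (20-27/2)²=169/4
  (10-27/2)²=49/4
  (18-27/2)²=81/4
  (9-27/2)²=81/4
Σ(x-μ)² = 395/2
σ² = (395/2)/6 = 395/12

σ = √(395/12) ≈ 5.7373


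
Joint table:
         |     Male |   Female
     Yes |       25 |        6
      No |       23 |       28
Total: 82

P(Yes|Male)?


P(Yes|Male) = 25/(25+23) = 25/48

P = 25/48 ≈ 52.08%


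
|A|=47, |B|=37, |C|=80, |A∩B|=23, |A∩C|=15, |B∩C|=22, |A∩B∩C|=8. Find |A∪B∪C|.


|A∪B∪C| = 47+37+80-23-15-22+8 = 112

|A∪B∪C| = 112


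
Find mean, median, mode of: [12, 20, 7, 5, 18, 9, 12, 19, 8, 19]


Sorted: [5, 7, 8, 9, 12, 12, 18, 19, 19, 20]
Mean = 129/10
Median = 12
Freq: {12: 2, 20: 1, 7: 1, 5: 1, 18: 1, 9: 1, 19: 2, 8: 1}
Mode: [12, 19]

Mean=129/10, Median=12, Mode=[12, 19]


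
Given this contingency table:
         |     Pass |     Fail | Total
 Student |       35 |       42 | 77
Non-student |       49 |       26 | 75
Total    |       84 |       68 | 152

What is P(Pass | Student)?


P(Pass | Student) = 35/(35+42) = 35/77 = 5/11

P(Pass|Student) = 5/11 ≈ 45.45%


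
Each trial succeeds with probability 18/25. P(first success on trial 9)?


Geometric: P(X=9) = (1-p)^(k-1)×p = (7/25)^8×18/25 = 103766418/3814697265625

P(X=9) = 103766418/3814697265625 ≈ 0.00%


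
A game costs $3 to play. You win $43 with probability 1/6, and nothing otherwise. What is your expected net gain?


E[gain] = (43-3)×1/6 + (-3)×5/6
= 20/3 - 5/2 = 25/6

Expected net gain = $25/6 ≈ $4.17


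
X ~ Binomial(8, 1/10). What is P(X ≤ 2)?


P(X ≤ 2) = Σ P(X=i) for i=0..2
P(X=0) = 43046721/100000000
P(X=1) = 4782969/12500000
P(X=2) = 3720087/25000000
Sum = 96190821/100000000

P(X ≤ 2) = 96190821/100000000 ≈ 96.19%


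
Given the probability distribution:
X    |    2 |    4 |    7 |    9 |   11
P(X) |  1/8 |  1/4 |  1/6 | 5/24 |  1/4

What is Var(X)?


E[X] = 169/24
E[X²] = 1435/24
Var(X) = E[X²] - (E[X])² = 1435/24 - 28561/576 = 5879/576

Var(X) = 5879/576 ≈ 10.2066


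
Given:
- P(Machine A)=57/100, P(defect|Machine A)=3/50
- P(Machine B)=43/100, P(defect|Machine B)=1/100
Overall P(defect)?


P(B) = Σ P(B|Aᵢ)×P(Aᵢ)
  3/50×57/100 = 171/5000
  1/100×43/100 = 43/10000
Sum = 77/2000

P(defect) = 77/2000 ≈ 3.85%


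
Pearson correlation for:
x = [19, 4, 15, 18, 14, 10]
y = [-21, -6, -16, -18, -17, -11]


n=6, Σx=80, Σy=-89, Σxy=-1335, Σx²=1222, Σy²=1467
r = (6×(-1335) - 80×(-89))/√((6×1222 - 80²)(6×1467 - (-89)²))
= -890/√(932×881) = -890/√821092 ≈ -890/906.1413 ≈ -0.9822

r ≈ -0.9822


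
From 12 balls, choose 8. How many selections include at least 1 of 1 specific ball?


Complement: C(12,8) - C(11,8) = 495 - 165 = 330

330


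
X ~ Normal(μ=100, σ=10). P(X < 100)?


z = (100-100)/10 = 0.0
P(Z < 0.0) = 0.5000

P(X < 100) ≈ 0.5000


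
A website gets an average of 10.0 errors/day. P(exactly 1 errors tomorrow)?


Poisson(λ=10.0): P(X=1) = e^(-λ)×λ^k/k!
= e^(-10.0) × 10.0^1 / 1!
≈ 4.539992976e-05 × 10 / 1 ≈ 0.000454

P(X=1) ≈ 0.000454 ≈ 0.05%


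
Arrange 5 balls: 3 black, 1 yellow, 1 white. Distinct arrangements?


5!/(3!×1!×1!) = 20

20


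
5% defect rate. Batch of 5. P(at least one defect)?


P(all good) = (19/20)^5 = 2476099/3200000
P(≥1 defect) = 723901/3200000

P = 723901/3200000 ≈ 22.62%


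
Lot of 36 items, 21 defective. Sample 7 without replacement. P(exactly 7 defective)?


Hypergeometric: C(21,7)×C(15,0)/C(36,7)
= 116280×1/8347680 = 19/1364

P(X=7) = 19/1364 ≈ 1.39%


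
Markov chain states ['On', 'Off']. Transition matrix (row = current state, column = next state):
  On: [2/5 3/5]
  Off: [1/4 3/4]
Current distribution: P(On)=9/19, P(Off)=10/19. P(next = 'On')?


P(next=On) = Σᵢ P(now=i)×P(i→On)
= 9/19×2/5 + 10/19×1/4
= 18/95 + 5/38 = 61/190

P = 61/190 ≈ 0.3211


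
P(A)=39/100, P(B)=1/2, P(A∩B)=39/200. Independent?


P(A)×P(B) = 39/200
P(A∩B) = 39/200
Equal ✓ → Independent

Yes, independent


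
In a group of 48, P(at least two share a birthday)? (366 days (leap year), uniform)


P(all different) = Π(366-i)/366 for i=0..47
= 0.039768
P(match) = 1 - 0.039768 = 0.960232

P ≈ 0.9602 ≈ 96.02%


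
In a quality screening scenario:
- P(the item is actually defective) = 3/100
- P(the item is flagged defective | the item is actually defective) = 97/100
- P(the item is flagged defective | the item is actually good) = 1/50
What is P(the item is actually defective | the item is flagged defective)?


Using Bayes' theorem:
P(A|B) = P(B|A)·P(A) / P(B)

P(the item is flagged defective) = 97/100 × 3/100 + 1/50 × 97/100
= 291/10000 + 97/5000 = 97/2000

P(the item is actually defective|the item is flagged defective) = (291/10000) / (97/2000) = 3/5

P(the item is actually defective|the item is flagged defective) = 3/5 ≈ 60.00%


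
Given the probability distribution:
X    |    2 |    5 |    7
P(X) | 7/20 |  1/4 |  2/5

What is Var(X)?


E[X] = 19/4
E[X²] = 109/4
Var(X) = E[X²] - (E[X])² = 109/4 - 361/16 = 75/16

Var(X) = 75/16 ≈ 4.6875


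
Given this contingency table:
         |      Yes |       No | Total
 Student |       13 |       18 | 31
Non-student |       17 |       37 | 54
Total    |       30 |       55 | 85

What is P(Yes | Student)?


P(Yes | Student) = 13/(13+18) = 13/31

P(Yes|Student) = 13/31 ≈ 41.94%


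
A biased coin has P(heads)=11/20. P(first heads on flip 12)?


Geometric: P(X=12) = (1-p)^(k-1)×p = (9/20)^11×11/20 = 345191655699/4096000000000000

P(X=12) = 345191655699/4096000000000000 ≈ 0.01%


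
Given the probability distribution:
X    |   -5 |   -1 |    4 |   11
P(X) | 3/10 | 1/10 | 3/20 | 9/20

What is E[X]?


E[X] = Σ x·P(X=x)
= (-5)×(3/10) + (-1)×(1/10) + (4)×(3/20) + (11)×(9/20)
= 79/20

E[X] = 79/20


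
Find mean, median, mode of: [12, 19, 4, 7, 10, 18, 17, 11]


Sorted: [4, 7, 10, 11, 12, 17, 18, 19]
Mean = 98/8 = 49/4
Median = 23/2
Freq: {12: 1, 19: 1, 4: 1, 7: 1, 10: 1, 18: 1, 17: 1, 11: 1}
Mode: No mode

Mean=49/4, Median=23/2, Mode=No mode


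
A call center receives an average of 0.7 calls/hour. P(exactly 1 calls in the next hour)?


Poisson(λ=0.7): P(X=1) = e^(-λ)×λ^k/k!
= e^(-0.7) × 0.7^1 / 1!
≈ 0.4965853038 × 0.7 / 1 ≈ 0.347610

P(X=1) ≈ 0.347610 ≈ 34.76%


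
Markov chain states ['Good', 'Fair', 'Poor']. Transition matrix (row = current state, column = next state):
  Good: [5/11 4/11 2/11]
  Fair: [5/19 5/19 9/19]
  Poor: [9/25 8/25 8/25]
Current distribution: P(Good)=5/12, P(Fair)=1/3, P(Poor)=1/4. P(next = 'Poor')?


P(next=Poor) = Σᵢ P(now=i)×P(i→Poor)
= 5/12×2/11 + 1/3×9/19 + 1/4×8/25
= 5/66 + 3/19 + 2/25 = 9833/31350

P = 9833/31350 ≈ 0.3137


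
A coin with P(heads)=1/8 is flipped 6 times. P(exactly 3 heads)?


Binomial: P(X=3) = C(6,3)×p^3×(1-p)^3
= 20 × 1/512 × 343/512 = 1715/65536

P(X=3) = 1715/65536 ≈ 2.62%


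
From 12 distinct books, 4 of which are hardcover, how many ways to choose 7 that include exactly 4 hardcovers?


Choose 4 of the 4 hardcovers and 3 of the other 8 books:
C(4,4)×C(8,3) = 1×56 = 56

56


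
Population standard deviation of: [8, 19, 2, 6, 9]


Mean = 44/5
  (8-44/5)²=16/25
  (19-44/5)²=2601/25
  (2-44/5)²=1156/25
  (6-44/5)²=196/25
  (9-44/5)²=1/25
Σ(x-μ)² = 794/5
σ² = (794/5)/5 = 794/25

σ = √(794/25) ≈ 5.6356


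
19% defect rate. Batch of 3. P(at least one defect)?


P(all good) = (81/100)^3 = 531441/1000000
P(≥1 defect) = 468559/1000000

P = 468559/1000000 ≈ 46.86%


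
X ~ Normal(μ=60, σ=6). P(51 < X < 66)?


z₁=(51-60)/6=-1.5, z₂=(66-60)/6=1.0
P = Φ(1.0) - Φ(-1.5) = 0.841345 - 0.066807 = 0.774538 ≈ 0.7745

P(51 < X < 66) ≈ 0.7745


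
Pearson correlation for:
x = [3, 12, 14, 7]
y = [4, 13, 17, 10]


n=4, Σx=36, Σy=44, Σxy=476, Σx²=398, Σy²=574
r = (4×476 - 36×44)/√((4×398 - 36²)(4×574 - 44²))
= 320/√(296×360) = 320/√106560 ≈ 320/326.4353 ≈ 0.9803

r ≈ 0.9803


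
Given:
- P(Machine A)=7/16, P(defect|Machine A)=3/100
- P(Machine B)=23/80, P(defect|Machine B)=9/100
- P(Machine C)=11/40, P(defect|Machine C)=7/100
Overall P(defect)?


P(B) = Σ P(B|Aᵢ)×P(Aᵢ)
  3/100×7/16 = 21/1600
  9/100×23/80 = 207/8000
  7/100×11/40 = 77/4000
Sum = 233/4000

P(defect) = 233/4000 ≈ 5.83%


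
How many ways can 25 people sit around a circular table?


Circular arrangements of 25 distinct objects: fix one position to break rotational symmetry.
(n-1)! = 24! = 620448401733239439360000

620448401733239439360000


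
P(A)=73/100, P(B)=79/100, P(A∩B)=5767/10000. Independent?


P(A)×P(B) = 5767/10000
P(A∩B) = 5767/10000
Equal ✓ → Independent

Yes, independent


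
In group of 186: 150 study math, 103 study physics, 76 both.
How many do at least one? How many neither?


|A∪B| = 150+103-76 = 177
Neither = 186-177 = 9

At least one: 177; Neither: 9


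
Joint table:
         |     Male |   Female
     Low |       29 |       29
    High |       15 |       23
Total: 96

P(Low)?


P(Low) = (29+29)/96 = 58/96 = 29/48

P(Low) = 29/48 ≈ 60.42%


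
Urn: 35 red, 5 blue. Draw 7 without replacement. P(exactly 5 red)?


Hypergeometric: C(35,5)×C(5,2)/C(40,7)
= 324632×10/18643560 = 4774/27417

P(X=5) = 4774/27417 ≈ 17.41%


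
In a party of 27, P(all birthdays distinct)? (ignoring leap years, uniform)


P(all different) = Π(365-i)/365 for i=0..26
= (365/365)×(364/365)×...×(339/365)
= 0.373141

P ≈ 0.3731 ≈ 37.31%


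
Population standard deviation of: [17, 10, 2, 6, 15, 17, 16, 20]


Mean = 103/8
  (17-103/8)²=1089/64
  (10-103/8)²=529/64
  (2-103/8)²=7569/64
  (6-103/8)²=3025/64
  (15-103/8)²=289/64
  (17-103/8)²=1089/64
  (16-103/8)²=625/64
  (20-103/8)²=3249/64
Σ(x-μ)² = 2183/8
σ² = (2183/8)/8 = 2183/64

σ = √(2183/64) ≈ 5.8403


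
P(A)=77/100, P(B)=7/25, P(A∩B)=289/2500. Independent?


P(A)×P(B) = 539/2500
P(A∩B) = 289/2500
Not equal → NOT independent

No, not independent


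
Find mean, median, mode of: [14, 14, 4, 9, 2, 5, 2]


Sorted: [2, 2, 4, 5, 9, 14, 14]
Mean = 50/7
Median = 5
Freq: {14: 2, 4: 1, 9: 1, 2: 2, 5: 1}
Mode: [2, 14]

Mean=50/7, Median=5, Mode=[2, 14]


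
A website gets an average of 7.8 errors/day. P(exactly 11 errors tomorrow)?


Poisson(λ=7.8): P(X=11) = e^(-λ)×λ^k/k!
= e^(-7.8) × 7.8^11 / 11!
≈ 0.000409734979 × 6501905148.36 / 39916800 ≈ 0.066740

P(X=11) ≈ 0.066740 ≈ 6.67%


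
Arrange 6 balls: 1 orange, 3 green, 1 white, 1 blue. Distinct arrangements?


6!/(1!×3!×1!×1!) = 120

120


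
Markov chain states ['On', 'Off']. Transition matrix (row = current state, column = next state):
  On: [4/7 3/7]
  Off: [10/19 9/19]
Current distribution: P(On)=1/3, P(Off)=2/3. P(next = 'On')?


P(next=On) = Σᵢ P(now=i)×P(i→On)
= 1/3×4/7 + 2/3×10/19
= 4/21 + 20/57 = 72/133

P = 72/133 ≈ 0.5414


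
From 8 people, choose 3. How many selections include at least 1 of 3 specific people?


Complement: C(8,3) - C(5,3) = 56 - 10 = 46

46


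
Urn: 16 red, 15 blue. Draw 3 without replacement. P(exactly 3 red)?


Hypergeometric: C(16,3)×C(15,0)/C(31,3)
= 560×1/4495 = 112/899

P(X=3) = 112/899 ≈ 12.46%


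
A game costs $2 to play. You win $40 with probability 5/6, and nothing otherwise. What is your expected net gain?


E[gain] = (40-2)×5/6 + (-2)×1/6
= 95/3 - 1/3 = 94/3

Expected net gain = $94/3 ≈ $31.33


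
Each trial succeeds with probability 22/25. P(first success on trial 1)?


Geometric: P(X=1) = (1-p)^(k-1)×p = (3/25)^0×22/25 = 22/25

P(X=1) = 22/25 ≈ 88.00%


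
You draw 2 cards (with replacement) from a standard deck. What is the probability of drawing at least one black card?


P(not a black card) = 26/52 = 1/2
P(none in 2 draws) = (1/2)^2 = 1/4
P(≥1 black card) = 1 - 1/4 = 3/4

P = 3/4 ≈ 75.00%


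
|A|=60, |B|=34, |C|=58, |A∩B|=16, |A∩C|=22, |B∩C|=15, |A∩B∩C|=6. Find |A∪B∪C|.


|A∪B∪C| = 60+34+58-16-22-15+6 = 105

|A∪B∪C| = 105


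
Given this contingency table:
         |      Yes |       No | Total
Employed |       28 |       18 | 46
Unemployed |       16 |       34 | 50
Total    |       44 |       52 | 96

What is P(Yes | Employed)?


P(Yes | Employed) = 28/(28+18) = 28/46 = 14/23

P(Yes|Employed) = 14/23 ≈ 60.87%


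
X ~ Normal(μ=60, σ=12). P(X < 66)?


z = (66-60)/12 = 0.5
P(Z < 0.5) = 0.6915

P(X < 66) ≈ 0.6915


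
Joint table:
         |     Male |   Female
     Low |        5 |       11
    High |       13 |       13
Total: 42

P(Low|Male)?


P(Low|Male) = 5/(5+13) = 5/18

P = 5/18 ≈ 27.78%


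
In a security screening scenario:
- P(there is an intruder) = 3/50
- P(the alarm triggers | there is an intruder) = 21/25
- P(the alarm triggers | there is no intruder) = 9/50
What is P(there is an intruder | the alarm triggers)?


Using Bayes' theorem:
P(A|B) = P(B|A)·P(A) / P(B)

P(the alarm triggers) = 21/25 × 3/50 + 9/50 × 47/50
= 63/1250 + 423/2500 = 549/2500

P(there is an intruder|the alarm triggers) = (63/1250) / (549/2500) = 14/61

P(there is an intruder|the alarm triggers) = 14/61 ≈ 22.95%


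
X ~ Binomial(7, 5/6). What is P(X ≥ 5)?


P(X ≥ 5) = Σ P(X=i) for i=5..7
P(X=5) = 21875/93312
P(X=6) = 109375/279936
P(X=7) = 78125/279936
Sum = 3125/3456

P(X ≥ 5) = 3125/3456 ≈ 90.42%


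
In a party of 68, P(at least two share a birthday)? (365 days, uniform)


P(all different) = Π(365-i)/365 for i=0..67
= 0.001274
P(match) = 1 - 0.001274 = 0.998726

P ≈ 0.9987 ≈ 99.87%


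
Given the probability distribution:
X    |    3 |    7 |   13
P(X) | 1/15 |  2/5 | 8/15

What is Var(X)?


E[X] = 149/15
E[X²] = 331/3
Var(X) = E[X²] - (E[X])² = 331/3 - 22201/225 = 2624/225

Var(X) = 2624/225 ≈ 11.6622


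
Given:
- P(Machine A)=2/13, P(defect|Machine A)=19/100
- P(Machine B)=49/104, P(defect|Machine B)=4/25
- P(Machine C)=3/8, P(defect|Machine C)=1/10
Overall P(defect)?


P(B) = Σ P(B|Aᵢ)×P(Aᵢ)
  19/100×2/13 = 19/650
  4/25×49/104 = 49/650
  1/10×3/8 = 3/80
Sum = 739/5200

P(defect) = 739/5200 ≈ 14.21%


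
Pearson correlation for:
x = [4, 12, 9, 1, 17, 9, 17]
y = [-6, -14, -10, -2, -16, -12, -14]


n=7, Σx=69, Σy=-74, Σxy=-902, Σx²=901, Σy²=932
r = (7×(-902) - 69×(-74))/√((7×901 - 69²)(7×932 - (-74)²))
= -1208/√(1546×1048) = -1208/√1620208 ≈ -1208/1272.8739 ≈ -0.9490

r ≈ -0.9490


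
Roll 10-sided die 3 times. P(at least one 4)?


P(no 4)^3 = (9/10)^3 = 729/1000
P(≥1) = 1 - 729/1000 = 271/1000

P = 271/1000 ≈ 27.10%


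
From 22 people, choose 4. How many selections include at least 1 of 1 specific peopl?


Complement: C(22,4) - C(21,4) = 7315 - 5985 = 1330

1330


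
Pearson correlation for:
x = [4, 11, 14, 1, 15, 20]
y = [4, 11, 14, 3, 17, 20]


n=6, Σx=65, Σy=69, Σxy=991, Σx²=959, Σy²=1031
r = (6×991 - 65×69)/√((6×959 - 65²)(6×1031 - 69²))
= 1461/√(1529×1425) = 1461/√2178825 ≈ 1461/1476.0843 ≈ 0.9898

r ≈ 0.9898


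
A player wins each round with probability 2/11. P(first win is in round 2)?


Geometric: P(X=2) = (1-p)^(k-1)×p = (9/11)^1×2/11 = 18/121

P(X=2) = 18/121 ≈ 14.88%


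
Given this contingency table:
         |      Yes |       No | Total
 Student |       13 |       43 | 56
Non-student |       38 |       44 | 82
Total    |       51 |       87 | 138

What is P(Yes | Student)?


P(Yes | Student) = 13/(13+43) = 13/56

P(Yes|Student) = 13/56 ≈ 23.21%


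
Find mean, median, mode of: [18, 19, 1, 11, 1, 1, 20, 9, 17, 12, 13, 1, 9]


Sorted: [1, 1, 1, 1, 9, 9, 11, 12, 13, 17, 18, 19, 20]
Mean = 132/13
Median = 11
Freq: {18: 1, 19: 1, 1: 4, 11: 1, 20: 1, 9: 2, 17: 1, 12: 1, 13: 1}
Mode: [1]

Mean=132/13, Median=11, Mode=1


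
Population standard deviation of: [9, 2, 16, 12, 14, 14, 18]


Mean = 85/7
  (9-85/7)²=484/49
  (2-85/7)²=5041/49
  (16-85/7)²=729/49
  (12-85/7)²=1/49
  (14-85/7)²=169/49
  (14-85/7)²=169/49
  (18-85/7)²=1681/49
Σ(x-μ)² = 1182/7
σ² = (1182/7)/7 = 1182/49

σ = √(1182/49) ≈ 4.9115


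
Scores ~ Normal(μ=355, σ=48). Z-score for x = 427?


z = (x - μ)/σ = (427 - 355)/48 = 1.5

z = 1.5


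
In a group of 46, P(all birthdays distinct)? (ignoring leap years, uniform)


P(all different) = Π(365-i)/365 for i=0..45
= (365/365)×(364/365)×...×(320/365)
= 0.051747

P ≈ 0.0517 ≈ 5.17%


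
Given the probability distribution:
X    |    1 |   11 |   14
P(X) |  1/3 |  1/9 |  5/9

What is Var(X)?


E[X] = 28/3
E[X²] = 368/3
Var(X) = E[X²] - (E[X])² = 368/3 - 784/9 = 320/9

Var(X) = 320/9 ≈ 35.5556


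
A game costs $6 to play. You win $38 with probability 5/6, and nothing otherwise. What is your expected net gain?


E[gain] = (38-6)×5/6 + (-6)×1/6
= 80/3 - 1 = 77/3

Expected net gain = $77/3 ≈ $25.67


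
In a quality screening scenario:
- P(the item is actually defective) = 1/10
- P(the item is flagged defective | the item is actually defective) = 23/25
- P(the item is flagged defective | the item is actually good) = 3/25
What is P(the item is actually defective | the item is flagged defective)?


Using Bayes' theorem:
P(A|B) = P(B|A)·P(A) / P(B)

P(the item is flagged defective) = 23/25 × 1/10 + 3/25 × 9/10
= 23/250 + 27/250 = 1/5

P(the item is actually defective|the item is flagged defective) = (23/250) / (1/5) = 23/50

P(the item is actually defective|the item is flagged defective) = 23/50 ≈ 46.00%


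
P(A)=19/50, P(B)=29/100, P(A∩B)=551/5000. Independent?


P(A)×P(B) = 551/5000
P(A∩B) = 551/5000
Equal ✓ → Independent

Yes, independent


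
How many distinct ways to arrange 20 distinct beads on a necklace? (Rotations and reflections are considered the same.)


Free circular arrangements: rotations and reflections both identified.
(n-1)!/2 = 19!/2 = 121645100408832000/2 = 60822550204416000

60822550204416000


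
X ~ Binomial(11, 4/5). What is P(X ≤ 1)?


P(X ≤ 1) = Σ P(X=i) for i=0..1
P(X=0) = 1/48828125
P(X=1) = 44/48828125
Sum = 9/9765625

P(X ≤ 1) = 9/9765625 ≈ 0.00%


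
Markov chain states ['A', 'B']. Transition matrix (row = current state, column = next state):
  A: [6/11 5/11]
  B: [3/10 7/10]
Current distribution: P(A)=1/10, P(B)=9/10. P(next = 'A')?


P(next=A) = Σᵢ P(now=i)×P(i→A)
= 1/10×6/11 + 9/10×3/10
= 3/55 + 27/100 = 357/1100

P = 357/1100 ≈ 0.3245


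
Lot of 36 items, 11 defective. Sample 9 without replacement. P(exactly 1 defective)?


Hypergeometric: C(11,1)×C(25,8)/C(36,9)
= 11×1081575/94143280 = 216315/1711696

P(X=1) = 216315/1711696 ≈ 12.64%


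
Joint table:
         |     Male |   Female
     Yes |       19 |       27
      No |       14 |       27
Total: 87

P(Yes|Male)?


P(Yes|Male) = 19/(19+14) = 19/33

P = 19/33 ≈ 57.58%


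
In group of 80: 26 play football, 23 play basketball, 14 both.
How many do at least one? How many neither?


|A∪B| = 26+23-14 = 35
Neither = 80-35 = 45

At least one: 35; Neither: 45


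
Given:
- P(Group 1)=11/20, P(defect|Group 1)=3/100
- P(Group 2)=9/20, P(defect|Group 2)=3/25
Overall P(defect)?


P(B) = Σ P(B|Aᵢ)×P(Aᵢ)
  3/100×11/20 = 33/2000
  3/25×9/20 = 27/500
Sum = 141/2000

P(defect) = 141/2000 ≈ 7.05%


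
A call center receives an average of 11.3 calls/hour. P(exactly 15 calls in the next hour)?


Poisson(λ=11.3): P(X=15) = e^(-λ)×λ^k/k!
= e^(-11.3) × 11.3^15 / 15!
≈ 1.237292426e-05 × 6.2542703777e+15 / 1307674368000 ≈ 0.059177

P(X=15) ≈ 0.059177 ≈ 5.92%


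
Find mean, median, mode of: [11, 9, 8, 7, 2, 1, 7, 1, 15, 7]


Sorted: [1, 1, 2, 7, 7, 7, 8, 9, 11, 15]
Mean = 68/10 = 34/5
Median = 7
Freq: {11: 1, 9: 1, 8: 1, 7: 3, 2: 1, 1: 2, 15: 1}
Mode: [7]

Mean=34/5, Median=7, Mode=7


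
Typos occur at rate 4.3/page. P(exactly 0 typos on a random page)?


Poisson(λ=4.3): P(X=0) = e^(-λ)×λ^k/k!
= e^(-4.3) × 4.3^0 / 0!
≈ 0.01356855901 × 1 / 1 ≈ 0.013569

P(X=0) ≈ 0.013569 ≈ 1.36%


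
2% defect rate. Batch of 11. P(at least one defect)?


P(all good) = (49/50)^11 = 3909821048582988049/4882812500000000000
P(≥1 defect) = 972991451417011951/4882812500000000000

P = 972991451417011951/4882812500000000000 ≈ 19.93%


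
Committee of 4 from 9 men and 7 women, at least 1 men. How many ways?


Count by #men:
  1M,3W: C(9,1)×C(7,3)=315
  2M,2W: C(9,2)×C(7,2)=756
  3M,1W: C(9,3)×C(7,1)=588
  4M,0W: C(9,4)×C(7,0)=126
Total = 1785

1785


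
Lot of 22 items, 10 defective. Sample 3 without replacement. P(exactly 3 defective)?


Hypergeometric: C(10,3)×C(12,0)/C(22,3)
= 120×1/1540 = 6/77

P(X=3) = 6/77 ≈ 7.79%


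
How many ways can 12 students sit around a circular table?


Circular arrangements of 12 distinct objects: fix one position to break rotational symmetry.
(n-1)! = 11! = 39916800

39916800


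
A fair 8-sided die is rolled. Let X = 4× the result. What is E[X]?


E[die] = (1+8)/2 = 9/2
E[X] = 4 × 9/2 = 18

E[X] = 18


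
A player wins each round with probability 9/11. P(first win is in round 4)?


Geometric: P(X=4) = (1-p)^(k-1)×p = (2/11)^3×9/11 = 72/14641

P(X=4) = 72/14641 ≈ 0.49%


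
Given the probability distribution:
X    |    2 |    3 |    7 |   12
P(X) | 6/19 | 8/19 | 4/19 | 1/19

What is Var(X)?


E[X] = 4
E[X²] = 436/19
Var(X) = E[X²] - (E[X])² = 436/19 - 16 = 132/19

Var(X) = 132/19 ≈ 6.9474


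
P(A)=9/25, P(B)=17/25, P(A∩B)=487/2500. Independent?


P(A)×P(B) = 153/625
P(A∩B) = 487/2500
Not equal → NOT independent

No, not independent


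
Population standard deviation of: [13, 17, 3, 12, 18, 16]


Mean = 79/6
  (13-79/6)²=1/36
  (17-79/6)²=529/36
  (3-79/6)²=3721/36
  (12-79/6)²=49/36
  (18-79/6)²=841/36
  (16-79/6)²=289/36
Σ(x-μ)² = 905/6
σ² = (905/6)/6 = 905/36

σ = √(905/36) ≈ 5.0139


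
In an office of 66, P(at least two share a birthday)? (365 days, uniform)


P(all different) = Π(365-i)/365 for i=0..65
= 0.001904
P(match) = 1 - 0.001904 = 0.998096

P ≈ 0.9981 ≈ 99.81%


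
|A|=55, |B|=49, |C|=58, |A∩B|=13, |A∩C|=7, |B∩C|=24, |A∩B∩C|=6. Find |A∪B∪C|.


|A∪B∪C| = 55+49+58-13-7-24+6 = 124

|A∪B∪C| = 124


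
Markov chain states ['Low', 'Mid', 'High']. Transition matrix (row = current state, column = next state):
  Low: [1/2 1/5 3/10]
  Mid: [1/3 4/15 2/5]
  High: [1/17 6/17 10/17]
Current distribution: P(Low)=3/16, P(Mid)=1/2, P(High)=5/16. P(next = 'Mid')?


P(next=Mid) = Σᵢ P(now=i)×P(i→Mid)
= 3/16×1/5 + 1/2×4/15 + 5/16×6/17
= 3/80 + 2/15 + 15/136 = 1147/4080

P = 1147/4080 ≈ 0.2811


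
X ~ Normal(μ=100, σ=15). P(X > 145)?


z = (145-100)/15 = 3.0
P(X > 145) = 1 - P(Z ≤ 3.0) = 1 - 0.9987 = 0.0013

P(X > 145) ≈ 0.0013


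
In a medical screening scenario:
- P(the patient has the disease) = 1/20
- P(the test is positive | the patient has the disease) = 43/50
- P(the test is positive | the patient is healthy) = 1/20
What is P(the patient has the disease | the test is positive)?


Using Bayes' theorem:
P(A|B) = P(B|A)·P(A) / P(B)

P(the test is positive) = 43/50 × 1/20 + 1/20 × 19/20
= 43/1000 + 19/400 = 181/2000

P(the patient has the disease|the test is positive) = (43/1000) / (181/2000) = 86/181

P(the patient has the disease|the test is positive) = 86/181 ≈ 47.51%


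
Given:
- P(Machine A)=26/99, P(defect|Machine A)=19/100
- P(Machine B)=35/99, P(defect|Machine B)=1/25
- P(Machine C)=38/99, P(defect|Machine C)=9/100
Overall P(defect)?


P(B) = Σ P(B|Aᵢ)×P(Aᵢ)
  19/100×26/99 = 247/4950
  1/25×35/99 = 7/495
  9/100×38/99 = 19/550
Sum = 244/2475

P(defect) = 244/2475 ≈ 9.86%


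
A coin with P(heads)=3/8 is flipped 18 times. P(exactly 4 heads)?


Binomial: P(X=4) = C(18,4)×p^4×(1-p)^14
= 3060 × 81/4096 × 6103515625/4398046511104 = 378204345703125/4503599627370496

P(X=4) = 378204345703125/4503599627370496 ≈ 8.40%


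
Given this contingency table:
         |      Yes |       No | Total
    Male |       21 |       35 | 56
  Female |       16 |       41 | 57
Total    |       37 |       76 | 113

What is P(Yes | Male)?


P(Yes | Male) = 21/(21+35) = 21/56 = 3/8

P(Yes|Male) = 3/8 ≈ 37.50%


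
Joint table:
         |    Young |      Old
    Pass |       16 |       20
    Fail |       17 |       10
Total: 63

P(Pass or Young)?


P(Pass∨Young) = P(Pass) + P(Young) - P(Pass∧Young)
= (36 + 33 - 16)/63 = 53/63

P = 53/63 ≈ 84.13%


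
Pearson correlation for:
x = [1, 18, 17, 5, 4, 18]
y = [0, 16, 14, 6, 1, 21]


n=6, Σx=63, Σy=58, Σxy=938, Σx²=979, Σy²=930
r = (6×938 - 63×58)/√((6×979 - 63²)(6×930 - 58²))
= 1974/√(1905×2216) = 1974/√4221480 ≈ 1974/2054.6241 ≈ 0.9608

r ≈ 0.9608


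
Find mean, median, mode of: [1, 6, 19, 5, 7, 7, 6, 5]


Sorted: [1, 5, 5, 6, 6, 7, 7, 19]
Mean = 56/8 = 7
Median = 6
Freq: {1: 1, 6: 2, 19: 1, 5: 2, 7: 2}
Mode: [5, 6, 7]

Mean=7, Median=6, Mode=[5, 6, 7]


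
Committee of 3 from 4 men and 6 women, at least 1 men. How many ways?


Count by #men:
  1M,2W: C(4,1)×C(6,2)=60
  2M,1W: C(4,2)×C(6,1)=36
  3M,0W: C(4,3)×C(6,0)=4
Total = 100

100


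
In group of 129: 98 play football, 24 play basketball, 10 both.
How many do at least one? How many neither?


|A∪B| = 98+24-10 = 112
Neither = 129-112 = 17

At least one: 112; Neither: 17


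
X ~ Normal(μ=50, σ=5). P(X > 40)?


z = (40-50)/5 = -2.0
P(X > 40) = 1 - P(Z ≤ -2.0) = 1 - 0.0228 = 0.9772

P(X > 40) ≈ 0.9772


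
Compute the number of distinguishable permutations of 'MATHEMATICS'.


Letters: 11, freq: {'M': 2, 'A': 2, 'T': 2, 'H': 1, 'E': 1, 'I': 1, 'C': 1, 'S': 1}
11!/(2!×2!×2!×1!×1!×1!×1!×1!) = 39916800/8 = 4989600

4989600


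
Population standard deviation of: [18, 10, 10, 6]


Mean = 44/4 = 11
  (18-11)²=49
  (10-11)²=1
  (10-11)²=1
  (6-11)²=25
Σ(x-μ)² = 76
σ² = 76/4 = 19

σ = √(19) ≈ 4.3589


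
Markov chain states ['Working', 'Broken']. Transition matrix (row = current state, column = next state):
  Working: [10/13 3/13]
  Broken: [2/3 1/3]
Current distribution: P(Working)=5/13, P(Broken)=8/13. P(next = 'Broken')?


P(next=Broken) = Σᵢ P(now=i)×P(i→Broken)
= 5/13×3/13 + 8/13×1/3
= 15/169 + 8/39 = 149/507

P = 149/507 ≈ 0.2939


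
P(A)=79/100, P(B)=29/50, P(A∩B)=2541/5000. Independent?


P(A)×P(B) = 2291/5000
P(A∩B) = 2541/5000
Not equal → NOT independent

No, not independent


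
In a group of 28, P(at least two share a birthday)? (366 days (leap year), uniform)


P(all different) = Π(366-i)/366 for i=0..27
= 0.346570
P(match) = 1 - 0.346570 = 0.653430

P ≈ 0.6534 ≈ 65.34%


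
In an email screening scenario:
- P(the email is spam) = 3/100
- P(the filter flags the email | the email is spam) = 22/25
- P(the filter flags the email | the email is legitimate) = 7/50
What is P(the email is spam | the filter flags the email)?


Using Bayes' theorem:
P(A|B) = P(B|A)·P(A) / P(B)

P(the filter flags the email) = 22/25 × 3/100 + 7/50 × 97/100
= 33/1250 + 679/5000 = 811/5000

P(the email is spam|the filter flags the email) = (33/1250) / (811/5000) = 132/811

P(the email is spam|the filter flags the email) = 132/811 ≈ 16.28%


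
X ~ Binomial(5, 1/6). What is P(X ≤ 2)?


P(X ≤ 2) = Σ P(X=i) for i=0..2
P(X=0) = 3125/7776
P(X=1) = 3125/7776
P(X=2) = 625/3888
Sum = 625/648

P(X ≤ 2) = 625/648 ≈ 96.45%


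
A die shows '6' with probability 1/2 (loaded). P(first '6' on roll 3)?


Geometric: P(X=3) = (1-p)^(k-1)×p = (1/2)^2×1/2 = 1/8

P(X=3) = 1/8 ≈ 12.50%


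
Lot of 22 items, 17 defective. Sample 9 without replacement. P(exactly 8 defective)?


Hypergeometric: C(17,8)×C(5,1)/C(22,9)
= 24310×5/497420 = 65/266

P(X=8) = 65/266 ≈ 24.44%


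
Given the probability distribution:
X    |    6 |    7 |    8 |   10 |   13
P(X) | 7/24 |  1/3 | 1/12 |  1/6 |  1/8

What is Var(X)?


E[X] = 193/24
E[X²] = 1679/24
Var(X) = E[X²] - (E[X])² = 1679/24 - 37249/576 = 3047/576

Var(X) = 3047/576 ≈ 5.2899


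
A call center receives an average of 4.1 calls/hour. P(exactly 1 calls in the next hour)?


Poisson(λ=4.1): P(X=1) = e^(-λ)×λ^k/k!
= e^(-4.1) × 4.1^1 / 1!
≈ 0.0165726754 × 4.1 / 1 ≈ 0.067948

P(X=1) ≈ 0.067948 ≈ 6.79%


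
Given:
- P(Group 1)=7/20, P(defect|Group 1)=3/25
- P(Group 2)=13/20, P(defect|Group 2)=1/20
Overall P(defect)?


P(B) = Σ P(B|Aᵢ)×P(Aᵢ)
  3/25×7/20 = 21/500
  1/20×13/20 = 13/400
Sum = 149/2000

P(defect) = 149/2000 ≈ 7.45%


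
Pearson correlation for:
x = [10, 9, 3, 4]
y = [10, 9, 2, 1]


n=4, Σx=26, Σy=22, Σxy=191, Σx²=206, Σy²=186
r = (4×191 - 26×22)/√((4×206 - 26²)(4×186 - 22²))
= 192/√(148×260) = 192/√38480 ≈ 192/196.1632 ≈ 0.9788

r ≈ 0.9788


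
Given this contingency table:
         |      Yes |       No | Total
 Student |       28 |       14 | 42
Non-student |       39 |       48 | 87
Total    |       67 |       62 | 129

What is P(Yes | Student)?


P(Yes | Student) = 28/(28+14) = 28/42 = 2/3

P(Yes|Student) = 2/3 ≈ 66.67%


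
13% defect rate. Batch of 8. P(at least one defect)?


P(all good) = (87/100)^8 = 3282116715437121/10000000000000000
P(≥1 defect) = 6717883284562879/10000000000000000

P = 6717883284562879/10000000000000000 ≈ 67.18%


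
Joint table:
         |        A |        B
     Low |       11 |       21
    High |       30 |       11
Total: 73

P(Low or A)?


P(Low∨A) = P(Low) + P(A) - P(Low∧A)
= (32 + 41 - 11)/73 = 62/73

P = 62/73 ≈ 84.93%


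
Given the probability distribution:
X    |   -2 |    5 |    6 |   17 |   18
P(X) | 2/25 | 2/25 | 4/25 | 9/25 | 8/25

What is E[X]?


E[X] = Σ x·P(X=x)
= (-2)×(2/25) + (5)×(2/25) + (6)×(4/25) + (17)×(9/25) + (18)×(8/25)
= 327/25

E[X] = 327/25


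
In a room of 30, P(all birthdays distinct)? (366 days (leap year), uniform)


P(all different) = Π(366-i)/366 for i=0..29
= (366/366)×(365/366)×...×(337/366)
= 0.294697

P ≈ 0.2947 ≈ 29.47%


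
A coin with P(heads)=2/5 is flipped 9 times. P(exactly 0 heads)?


Binomial: P(X=0) = C(9,0)×p^0×(1-p)^9
= 1 × 1 × 19683/1953125 = 19683/1953125

P(X=0) = 19683/1953125 ≈ 1.01%


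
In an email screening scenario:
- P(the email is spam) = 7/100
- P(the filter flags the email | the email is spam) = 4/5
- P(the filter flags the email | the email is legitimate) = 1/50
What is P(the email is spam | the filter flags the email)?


Using Bayes' theorem:
P(A|B) = P(B|A)·P(A) / P(B)

P(the filter flags the email) = 4/5 × 7/100 + 1/50 × 93/100
= 7/125 + 93/5000 = 373/5000

P(the email is spam|the filter flags the email) = (7/125) / (373/5000) = 280/373

P(the email is spam|the filter flags the email) = 280/373 ≈ 75.07%


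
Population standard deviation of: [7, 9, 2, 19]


Mean = 37/4
  (7-37/4)²=81/16
  (9-37/4)²=1/16
  (2-37/4)²=841/16
  (19-37/4)²=1521/16
Σ(x-μ)² = 611/4
σ² = (611/4)/4 = 611/16

σ = √(611/16) ≈ 6.1796


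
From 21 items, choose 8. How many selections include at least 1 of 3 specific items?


Complement: C(21,8) - C(18,8) = 203490 - 43758 = 159732

159732


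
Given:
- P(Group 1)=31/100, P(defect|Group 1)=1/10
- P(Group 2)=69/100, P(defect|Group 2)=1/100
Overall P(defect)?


P(B) = Σ P(B|Aᵢ)×P(Aᵢ)
  1/10×31/100 = 31/1000
  1/100×69/100 = 69/10000
Sum = 379/10000

P(defect) = 379/10000 ≈ 3.79%
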